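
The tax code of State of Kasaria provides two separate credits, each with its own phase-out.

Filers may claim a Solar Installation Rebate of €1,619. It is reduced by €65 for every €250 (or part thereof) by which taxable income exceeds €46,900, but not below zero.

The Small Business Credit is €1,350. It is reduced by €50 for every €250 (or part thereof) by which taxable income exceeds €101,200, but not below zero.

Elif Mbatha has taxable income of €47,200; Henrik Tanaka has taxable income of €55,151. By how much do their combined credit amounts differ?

Elif (€47,200): Solar Installation Rebate: income exceeds €46,900 by €300, which is 2 full-or-partial €250 increments; reduction = 2 × €65 = €130, leaving €1,489. Small Business Credit: €47,200 is at or below the €101,200 threshold, so the full €1,350 applies. total €1,489 + €1,350 = €2,839
Henrik (€55,151): Solar Installation Rebate: income exceeds €46,900 by €8,251 → 34 increments × €65 = €2,210 ≥ base, so the credit is €0. Small Business Credit: €55,151 is at or below the €101,200 threshold, so the full €1,350 applies. total €0 + €1,350 = €1,350
Difference: |€2,839 − €1,350| = €1,489.

€1,489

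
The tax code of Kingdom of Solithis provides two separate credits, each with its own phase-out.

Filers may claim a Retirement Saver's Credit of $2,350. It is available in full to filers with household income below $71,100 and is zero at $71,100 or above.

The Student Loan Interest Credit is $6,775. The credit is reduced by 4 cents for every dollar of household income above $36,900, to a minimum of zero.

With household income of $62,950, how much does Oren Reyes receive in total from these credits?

$8,083

Retirement Saver's Credit: $62,950 is below the $71,100 cutoff, so the full $2,350 applies.
Student Loan Interest Credit: 4% of the $26,050 excess over $36,900 is $1,042; credit = $6,775 − $1,042 = $5,733.
Total: $2,350 + $5,733 = $8,083.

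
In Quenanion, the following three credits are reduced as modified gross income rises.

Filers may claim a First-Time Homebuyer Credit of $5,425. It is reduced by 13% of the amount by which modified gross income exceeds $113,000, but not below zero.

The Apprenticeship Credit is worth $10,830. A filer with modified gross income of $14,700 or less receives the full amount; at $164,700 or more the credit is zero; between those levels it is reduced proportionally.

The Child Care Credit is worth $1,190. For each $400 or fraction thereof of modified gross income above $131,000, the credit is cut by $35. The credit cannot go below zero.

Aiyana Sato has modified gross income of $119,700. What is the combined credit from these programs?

First-Time Homebuyer Credit: 13% of the $6,700 excess over $113,000 is $871; credit = $5,425 − $871 = $4,554.
Apprenticeship Credit: $119,700 is $105,000 into a $150,000 phase-out range, leaving 45,000/150,000 of the credit: $10,830 × 45,000/150,000 = $3,249.
Child Care Credit: $119,700 is at or below the $131,000 threshold, so the full $1,190 applies.
Total: $4,554 + $3,249 + $1,190 = $8,993.

$8,993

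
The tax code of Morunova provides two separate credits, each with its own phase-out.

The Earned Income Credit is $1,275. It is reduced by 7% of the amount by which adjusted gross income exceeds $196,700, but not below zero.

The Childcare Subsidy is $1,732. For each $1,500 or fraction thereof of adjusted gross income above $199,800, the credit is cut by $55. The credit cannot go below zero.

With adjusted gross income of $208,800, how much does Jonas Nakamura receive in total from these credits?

$1,830

Earned Income Credit: 7% of the $12,100 excess over $196,700 is $847; credit = $1,275 − $847 = $428.
Childcare Subsidy: income exceeds $199,800 by $9,000, which is 6 full-or-partial $1,500 increments; reduction = 6 × $55 = $330, leaving $1,402.
Total: $428 + $1,402 = $1,830.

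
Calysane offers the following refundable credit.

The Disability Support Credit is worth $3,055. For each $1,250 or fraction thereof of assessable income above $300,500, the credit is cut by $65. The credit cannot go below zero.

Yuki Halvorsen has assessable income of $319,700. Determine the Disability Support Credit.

Disability Support Credit: income exceeds $300,500 by $19,200, which is 16 full-or-partial $1,250 increments; reduction = 16 × $65 = $1,040, leaving $2,015.

$2,015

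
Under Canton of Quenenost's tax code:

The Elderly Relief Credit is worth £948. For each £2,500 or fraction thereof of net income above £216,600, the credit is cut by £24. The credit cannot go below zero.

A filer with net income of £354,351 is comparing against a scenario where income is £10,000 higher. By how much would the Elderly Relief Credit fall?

At £354,351 — income exceeds £216,600 by £137,751 → 56 increments × £24 = £1,344 ≥ base, so the credit is £0.
At £364,351 — income exceeds £216,600 by £147,751 → 60 increments × £24 = £1,440 ≥ base, so the credit is £0.
Lost: £0 − £0 = £0.

£0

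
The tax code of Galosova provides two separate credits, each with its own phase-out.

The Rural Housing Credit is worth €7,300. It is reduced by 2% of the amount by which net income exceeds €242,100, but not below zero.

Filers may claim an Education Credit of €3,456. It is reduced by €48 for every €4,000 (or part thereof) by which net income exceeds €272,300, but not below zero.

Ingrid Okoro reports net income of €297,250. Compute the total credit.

Rural Housing Credit: 2% of the €55,150 excess over €242,100 is €1,103; credit = €7,300 − €1,103 = €6,197.
Education Credit: income exceeds €272,300 by €24,950, which is 7 full-or-partial €4,000 increments; reduction = 7 × €48 = €336, leaving €3,120.
Total: €6,197 + €3,120 = €9,317.

€9,317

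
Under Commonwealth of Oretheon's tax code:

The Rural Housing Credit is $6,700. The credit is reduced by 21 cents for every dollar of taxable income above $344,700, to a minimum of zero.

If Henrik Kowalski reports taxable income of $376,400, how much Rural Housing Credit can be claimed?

$43

Rural Housing Credit: 21% of the $31,700 excess over $344,700 is $6,657; credit = $6,700 − $6,657 = $43.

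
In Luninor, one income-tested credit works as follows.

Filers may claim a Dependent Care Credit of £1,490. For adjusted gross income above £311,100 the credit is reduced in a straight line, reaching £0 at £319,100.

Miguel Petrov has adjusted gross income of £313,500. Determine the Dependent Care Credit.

Dependent Care Credit: £313,500 is £2,400 into a £8,000 phase-out range, leaving 5,600/8,000 of the credit: £1,490 × 5,600/8,000 = £1,043.

£1,043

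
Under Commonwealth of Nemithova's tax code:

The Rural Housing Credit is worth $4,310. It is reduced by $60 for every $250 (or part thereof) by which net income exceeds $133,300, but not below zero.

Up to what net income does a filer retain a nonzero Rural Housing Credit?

$151,050

After 71 increments the reduction is 71 × $60 = $4,260, leaving $50; one more increment wipes it out. Increment 71 ends at excess 71 × $250 = $17,750, so the highest qualifying income is $133,300 + $17,750 = $151,050.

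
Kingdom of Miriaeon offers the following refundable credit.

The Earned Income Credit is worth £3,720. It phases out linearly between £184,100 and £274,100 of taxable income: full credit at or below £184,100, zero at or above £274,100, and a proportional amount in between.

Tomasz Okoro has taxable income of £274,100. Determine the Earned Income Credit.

Earned Income Credit: £274,100 is at or above £274,100, so the credit is £0.

£0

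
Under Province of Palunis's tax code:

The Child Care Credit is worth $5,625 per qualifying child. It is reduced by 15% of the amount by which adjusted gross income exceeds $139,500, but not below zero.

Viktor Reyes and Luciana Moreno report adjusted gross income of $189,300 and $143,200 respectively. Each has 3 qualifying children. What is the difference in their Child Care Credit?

Viktor ($189,300): Child Care Credit: base = 3 × $5,625 = $16,875. 15% of the $49,800 excess over $139,500 is $7,470; credit = $16,875 − $7,470 = $9,405.
Luciana ($143,200): Child Care Credit: base = 3 × $5,625 = $16,875. 15% of the $3,700 excess over $139,500 is $555; credit = $16,875 − $555 = $16,320.
Difference: |$9,405 − $16,320| = $6,915.

$6,915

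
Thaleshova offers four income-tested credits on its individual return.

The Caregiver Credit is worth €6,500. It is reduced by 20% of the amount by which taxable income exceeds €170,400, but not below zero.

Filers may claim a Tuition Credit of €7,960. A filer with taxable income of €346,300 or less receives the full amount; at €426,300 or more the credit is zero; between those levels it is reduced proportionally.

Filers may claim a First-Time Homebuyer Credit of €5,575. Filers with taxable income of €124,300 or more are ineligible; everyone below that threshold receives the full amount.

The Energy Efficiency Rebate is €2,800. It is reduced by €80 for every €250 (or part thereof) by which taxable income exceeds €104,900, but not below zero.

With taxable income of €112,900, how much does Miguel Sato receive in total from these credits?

€20,275

Caregiver Credit: €112,900 is at or below the €170,400 threshold, so the full €6,500 applies.
Tuition Credit: €112,900 is at or below the €346,300 threshold, so the full €7,960 applies.
First-Time Homebuyer Credit: €112,900 is below the €124,300 cutoff, so the full €5,575 applies.
Energy Efficiency Rebate: income exceeds €104,900 by €8,000, which is 32 full-or-partial €250 increments; reduction = 32 × €80 = €2,560, leaving €240.
Total: €6,500 + €7,960 + €5,575 + €240 = €20,275.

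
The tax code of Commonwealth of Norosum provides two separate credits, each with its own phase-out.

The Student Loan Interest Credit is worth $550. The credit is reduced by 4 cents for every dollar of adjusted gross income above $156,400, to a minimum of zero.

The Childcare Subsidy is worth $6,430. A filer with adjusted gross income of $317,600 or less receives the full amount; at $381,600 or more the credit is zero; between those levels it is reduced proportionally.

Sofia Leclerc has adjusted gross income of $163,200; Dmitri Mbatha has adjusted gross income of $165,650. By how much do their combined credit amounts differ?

Sofia ($163,200): Student Loan Interest Credit: 4% of the $6,800 excess over $156,400 is $272; credit = $550 − $272 = $278. Childcare Subsidy: $163,200 is at or below the $317,600 threshold, so the full $6,430 applies. total $278 + $6,430 = $6,708
Dmitri ($165,650): Student Loan Interest Credit: 4% of the $9,250 excess over $156,400 is $370; credit = $550 − $370 = $180. Childcare Subsidy: $165,650 is at or below the $317,600 threshold, so the full $6,430 applies. total $180 + $6,430 = $6,610
Difference: |$6,708 − $6,610| = $98.

$98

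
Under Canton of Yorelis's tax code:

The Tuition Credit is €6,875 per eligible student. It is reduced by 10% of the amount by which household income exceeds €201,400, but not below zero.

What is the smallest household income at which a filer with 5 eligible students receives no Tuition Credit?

Full credit = 5 × €6,875 = €34,375.
The credit falls by 10% of each euro above €201,400, so it reaches zero when the excess is €34,375 / 10% = €343,750: income = €201,400 + €343,750 = €545,150.

€545,150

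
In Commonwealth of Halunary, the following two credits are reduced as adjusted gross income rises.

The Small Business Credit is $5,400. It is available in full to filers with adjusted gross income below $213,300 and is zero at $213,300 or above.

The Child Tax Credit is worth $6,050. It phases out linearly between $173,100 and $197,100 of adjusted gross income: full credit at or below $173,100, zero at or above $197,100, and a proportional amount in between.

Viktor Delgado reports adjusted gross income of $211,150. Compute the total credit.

Small Business Credit: $211,150 is below the $213,300 cutoff, so the full $5,400 applies.
Child Tax Credit: $211,150 is at or above $197,100, so the credit is $0.
Total: $5,400 + $0 = $5,400.

$5,400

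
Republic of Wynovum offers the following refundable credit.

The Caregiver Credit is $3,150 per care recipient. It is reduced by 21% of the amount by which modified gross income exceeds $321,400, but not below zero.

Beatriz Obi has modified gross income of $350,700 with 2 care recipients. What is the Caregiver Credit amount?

Caregiver Credit: base = 2 × $3,150 = $6,300. 21% of the $29,300 excess over $321,400 is $6,153; credit = $6,300 − $6,153 = $147.

$147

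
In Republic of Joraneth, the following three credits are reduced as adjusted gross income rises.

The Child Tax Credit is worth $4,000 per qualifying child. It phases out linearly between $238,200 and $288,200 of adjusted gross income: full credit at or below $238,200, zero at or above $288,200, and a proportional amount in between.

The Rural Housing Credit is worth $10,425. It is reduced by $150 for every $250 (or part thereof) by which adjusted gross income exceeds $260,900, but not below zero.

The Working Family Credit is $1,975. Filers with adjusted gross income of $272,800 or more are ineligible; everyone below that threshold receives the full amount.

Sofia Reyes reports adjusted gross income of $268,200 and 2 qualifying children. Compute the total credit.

Child Tax Credit: base = 2 × $4,000 = $8,000. $268,200 is $30,000 into a $50,000 phase-out range, leaving 20,000/50,000 of the credit: $8,000 × 20,000/50,000 = $3,200.
Rural Housing Credit: income exceeds $260,900 by $7,300, which is 30 full-or-partial $250 increments; reduction = 30 × $150 = $4,500, leaving $5,925.
Working Family Credit: $268,200 is below the $272,800 cutoff, so the full $1,975 applies.
Total: $3,200 + $5,925 + $1,975 = $11,100.

$11,100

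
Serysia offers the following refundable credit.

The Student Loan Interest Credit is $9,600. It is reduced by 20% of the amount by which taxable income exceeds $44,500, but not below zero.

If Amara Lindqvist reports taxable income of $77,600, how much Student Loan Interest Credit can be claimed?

$2,980

Student Loan Interest Credit: 20% of the $33,100 excess over $44,500 is $6,620; credit = $9,600 − $6,620 = $2,980.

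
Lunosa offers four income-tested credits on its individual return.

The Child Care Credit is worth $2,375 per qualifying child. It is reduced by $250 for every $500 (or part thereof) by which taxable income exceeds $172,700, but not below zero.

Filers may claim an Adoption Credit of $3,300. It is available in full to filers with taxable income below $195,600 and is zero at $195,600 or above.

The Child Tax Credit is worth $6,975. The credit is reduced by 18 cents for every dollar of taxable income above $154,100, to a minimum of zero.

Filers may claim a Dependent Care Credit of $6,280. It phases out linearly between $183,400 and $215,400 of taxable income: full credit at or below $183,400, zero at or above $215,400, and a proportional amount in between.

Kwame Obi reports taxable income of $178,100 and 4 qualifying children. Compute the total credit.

$18,985

Child Care Credit: base = 4 × $2,375 = $9,500. income exceeds $172,700 by $5,400, which is 11 full-or-partial $500 increments; reduction = 11 × $250 = $2,750, leaving $6,750.
Adoption Credit: $178,100 is below the $195,600 cutoff, so the full $3,300 applies.
Child Tax Credit: 18% of the $24,000 excess over $154,100 is $4,320; credit = $6,975 − $4,320 = $2,655.
Dependent Care Credit: $178,100 is at or below the $183,400 threshold, so the full $6,280 applies.
Total: $6,750 + $3,300 + $2,655 + $6,280 = $18,985.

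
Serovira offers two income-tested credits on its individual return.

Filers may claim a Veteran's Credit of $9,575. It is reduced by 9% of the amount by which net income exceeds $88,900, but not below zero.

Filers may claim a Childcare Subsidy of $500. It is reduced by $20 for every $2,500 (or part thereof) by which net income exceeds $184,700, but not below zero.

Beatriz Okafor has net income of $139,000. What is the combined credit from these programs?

Veteran's Credit: 9% of the $50,100 excess over $88,900 is $4,509; credit = $9,575 − $4,509 = $5,066.
Childcare Subsidy: $139,000 is at or below the $184,700 threshold, so the full $500 applies.
Total: $5,066 + $500 = $5,566.

$5,566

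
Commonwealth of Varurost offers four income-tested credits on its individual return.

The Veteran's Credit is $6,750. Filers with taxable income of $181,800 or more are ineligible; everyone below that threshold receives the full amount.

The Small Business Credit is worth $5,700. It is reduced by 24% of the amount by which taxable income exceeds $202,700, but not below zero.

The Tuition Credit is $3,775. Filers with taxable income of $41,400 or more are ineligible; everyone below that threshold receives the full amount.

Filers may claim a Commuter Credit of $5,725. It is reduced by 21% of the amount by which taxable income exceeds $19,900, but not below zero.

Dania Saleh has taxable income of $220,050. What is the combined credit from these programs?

Veteran's Credit: $220,050 meets or exceeds the $181,800 cutoff, so the credit is $0.
Small Business Credit: 24% of the $17,350 excess over $202,700 is $4,164; credit = $5,700 − $4,164 = $1,536.
Tuition Credit: $220,050 meets or exceeds the $41,400 cutoff, so the credit is $0.
Commuter Credit: 21% of the $200,150 excess over $19,900 is $42,031.50 ≥ base, so the credit is $0.
Total: $0 + $1,536 + $0 + $0 = $1,536.

$1,536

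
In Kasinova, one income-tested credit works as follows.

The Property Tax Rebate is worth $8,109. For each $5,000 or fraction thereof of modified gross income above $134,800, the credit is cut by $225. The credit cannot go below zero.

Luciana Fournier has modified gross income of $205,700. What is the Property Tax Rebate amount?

$4,734

Property Tax Rebate: income exceeds $134,800 by $70,900, which is 15 full-or-partial $5,000 increments; reduction = 15 × $225 = $3,375, leaving $4,734.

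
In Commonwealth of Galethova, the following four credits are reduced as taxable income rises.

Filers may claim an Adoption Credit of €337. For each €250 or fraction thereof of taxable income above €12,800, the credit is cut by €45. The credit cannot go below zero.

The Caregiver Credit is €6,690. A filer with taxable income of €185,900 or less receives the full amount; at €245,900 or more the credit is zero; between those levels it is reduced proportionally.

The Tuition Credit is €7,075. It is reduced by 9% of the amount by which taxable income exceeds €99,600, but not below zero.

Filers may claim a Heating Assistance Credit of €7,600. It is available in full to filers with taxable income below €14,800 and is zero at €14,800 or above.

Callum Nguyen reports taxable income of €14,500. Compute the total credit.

Adoption Credit: income exceeds €12,800 by €1,700, which is 7 full-or-partial €250 increments; reduction = 7 × €45 = €315, leaving €22.
Caregiver Credit: €14,500 is at or below the €185,900 threshold, so the full €6,690 applies.
Tuition Credit: €14,500 is at or below the €99,600 threshold, so the full €7,075 applies.
Heating Assistance Credit: €14,500 is below the €14,800 cutoff, so the full €7,600 applies.
Total: €22 + €6,690 + €7,075 + €7,600 = €21,387.

€21,387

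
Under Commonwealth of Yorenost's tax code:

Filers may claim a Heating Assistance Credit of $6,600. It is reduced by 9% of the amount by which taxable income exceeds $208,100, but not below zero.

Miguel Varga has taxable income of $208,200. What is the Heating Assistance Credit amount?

$6,591

Heating Assistance Credit: 9% of the $100 excess over $208,100 is $9; credit = $6,600 − $9 = $6,591.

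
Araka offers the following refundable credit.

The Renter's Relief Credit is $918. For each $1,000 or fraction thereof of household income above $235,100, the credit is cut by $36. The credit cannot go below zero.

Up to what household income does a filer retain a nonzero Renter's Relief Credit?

$260,100

After 25 increments the reduction is 25 × $36 = $900, leaving $18; one more increment wipes it out. Increment 25 ends at excess 25 × $1,000 = $25,000, so the highest qualifying income is $235,100 + $25,000 = $260,100.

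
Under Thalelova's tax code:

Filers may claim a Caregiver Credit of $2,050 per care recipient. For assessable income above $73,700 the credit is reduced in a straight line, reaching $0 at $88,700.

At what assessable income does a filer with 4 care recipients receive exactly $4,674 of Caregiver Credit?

Full credit = 4 × $2,050 = $8,200.
$4,674 is 4,674/8,200 of the full $8,200, so 3,526/8,200 of the $15,000 range has been used: income = $73,700 + $15,000 × 3,526/8,200 = $80,150.

$80,150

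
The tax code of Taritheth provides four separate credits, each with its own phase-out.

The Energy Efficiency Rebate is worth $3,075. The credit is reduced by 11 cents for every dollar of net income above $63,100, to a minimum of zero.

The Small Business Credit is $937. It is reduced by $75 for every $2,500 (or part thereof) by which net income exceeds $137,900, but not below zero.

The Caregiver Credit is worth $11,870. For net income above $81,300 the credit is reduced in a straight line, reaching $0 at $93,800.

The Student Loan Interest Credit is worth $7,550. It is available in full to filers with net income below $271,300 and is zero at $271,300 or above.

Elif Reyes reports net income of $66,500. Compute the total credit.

$23,058

Energy Efficiency Rebate: 11% of the $3,400 excess over $63,100 is $374; credit = $3,075 − $374 = $2,701.
Small Business Credit: $66,500 is at or below the $137,900 threshold, so the full $937 applies.
Caregiver Credit: $66,500 is at or below the $81,300 threshold, so the full $11,870 applies.
Student Loan Interest Credit: $66,500 is below the $271,300 cutoff, so the full $7,550 applies.
Total: $2,701 + $937 + $11,870 + $7,550 = $23,058.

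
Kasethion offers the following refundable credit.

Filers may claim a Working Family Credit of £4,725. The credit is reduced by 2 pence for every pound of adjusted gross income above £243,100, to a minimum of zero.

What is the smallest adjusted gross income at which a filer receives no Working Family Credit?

£479,350

The credit falls by 2% of each pound above £243,100, so it reaches zero when the excess is £4,725 / 2% = £236,250: income = £243,100 + £236,250 = £479,350.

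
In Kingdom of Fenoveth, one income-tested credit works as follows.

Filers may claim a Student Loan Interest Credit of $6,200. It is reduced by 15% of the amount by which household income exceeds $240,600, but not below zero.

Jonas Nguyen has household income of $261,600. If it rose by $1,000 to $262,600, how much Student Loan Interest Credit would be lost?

At $261,600 — 15% of the $21,000 excess over $240,600 is $3,150; credit = $6,200 − $3,150 = $3,050.
At $262,600 — 15% of the $22,000 excess over $240,600 is $3,300; credit = $6,200 − $3,300 = $2,900.
Lost: $3,050 − $2,900 = $150.

$150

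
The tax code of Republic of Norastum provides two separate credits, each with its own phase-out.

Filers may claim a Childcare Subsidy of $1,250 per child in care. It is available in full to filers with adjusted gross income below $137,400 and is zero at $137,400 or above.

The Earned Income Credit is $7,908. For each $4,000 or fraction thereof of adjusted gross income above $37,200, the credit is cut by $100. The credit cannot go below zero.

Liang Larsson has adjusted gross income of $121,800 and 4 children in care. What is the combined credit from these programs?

Childcare Subsidy: base = 4 × $1,250 = $5,000. $121,800 is below the $137,400 cutoff, so the full $5,000 applies.
Earned Income Credit: income exceeds $37,200 by $84,600, which is 22 full-or-partial $4,000 increments; reduction = 22 × $100 = $2,200, leaving $5,708.
Total: $5,000 + $5,708 = $10,708.

$10,708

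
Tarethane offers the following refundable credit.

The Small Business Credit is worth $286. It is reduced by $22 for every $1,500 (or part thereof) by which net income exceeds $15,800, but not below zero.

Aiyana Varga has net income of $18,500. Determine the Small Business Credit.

$242

Small Business Credit: income exceeds $15,800 by $2,700, which is 2 full-or-partial $1,500 increments; reduction = 2 × $22 = $44, leaving $242.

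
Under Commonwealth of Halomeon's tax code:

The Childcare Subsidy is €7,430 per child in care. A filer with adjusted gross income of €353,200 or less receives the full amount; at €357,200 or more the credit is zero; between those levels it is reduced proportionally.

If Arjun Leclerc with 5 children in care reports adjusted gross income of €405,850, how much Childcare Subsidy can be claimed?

€0

Childcare Subsidy: base = 5 × €7,430 = €37,150. €405,850 is at or above €357,200, so the credit is €0.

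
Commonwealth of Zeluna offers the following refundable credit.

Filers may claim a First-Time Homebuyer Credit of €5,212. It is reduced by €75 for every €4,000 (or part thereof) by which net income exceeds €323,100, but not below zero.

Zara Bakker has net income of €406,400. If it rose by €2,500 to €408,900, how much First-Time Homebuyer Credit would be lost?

€75

At €406,400 — income exceeds €323,100 by €83,300, which is 21 full-or-partial €4,000 increments; reduction = 21 × €75 = €1,575, leaving €3,637.
At €408,900 — income exceeds €323,100 by €85,800, which is 22 full-or-partial €4,000 increments; reduction = 22 × €75 = €1,650, leaving €3,562.
Lost: €3,637 − €3,562 = €75.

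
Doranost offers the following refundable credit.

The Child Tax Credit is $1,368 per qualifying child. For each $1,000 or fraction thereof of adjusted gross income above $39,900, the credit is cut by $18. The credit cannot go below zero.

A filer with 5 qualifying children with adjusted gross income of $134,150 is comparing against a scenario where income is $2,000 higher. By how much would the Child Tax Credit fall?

At $134,150 — base = 5 × $1,368 = $6,840. income exceeds $39,900 by $94,250, which is 95 full-or-partial $1,000 increments; reduction = 95 × $18 = $1,710, leaving $5,130.
At $136,150 — base = 5 × $1,368 = $6,840. income exceeds $39,900 by $96,250, which is 97 full-or-partial $1,000 increments; reduction = 97 × $18 = $1,746, leaving $5,094.
Lost: $5,130 − $5,094 = $36.

$36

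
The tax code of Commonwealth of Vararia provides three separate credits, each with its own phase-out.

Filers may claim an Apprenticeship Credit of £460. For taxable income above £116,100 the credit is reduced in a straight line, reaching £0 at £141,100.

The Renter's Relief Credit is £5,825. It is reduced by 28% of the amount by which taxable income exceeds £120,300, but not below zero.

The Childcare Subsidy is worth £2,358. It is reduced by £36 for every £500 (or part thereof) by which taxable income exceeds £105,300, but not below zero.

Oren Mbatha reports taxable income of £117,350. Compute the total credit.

£7,720

Apprenticeship Credit: £117,350 is £1,250 into a £25,000 phase-out range, leaving 23,750/25,000 of the credit: £460 × 23,750/25,000 = £437.
Renter's Relief Credit: £117,350 is at or below the £120,300 threshold, so the full £5,825 applies.
Childcare Subsidy: income exceeds £105,300 by £12,050, which is 25 full-or-partial £500 increments; reduction = 25 × £36 = £900, leaving £1,458.
Total: £437 + £5,825 + £1,458 = £7,720.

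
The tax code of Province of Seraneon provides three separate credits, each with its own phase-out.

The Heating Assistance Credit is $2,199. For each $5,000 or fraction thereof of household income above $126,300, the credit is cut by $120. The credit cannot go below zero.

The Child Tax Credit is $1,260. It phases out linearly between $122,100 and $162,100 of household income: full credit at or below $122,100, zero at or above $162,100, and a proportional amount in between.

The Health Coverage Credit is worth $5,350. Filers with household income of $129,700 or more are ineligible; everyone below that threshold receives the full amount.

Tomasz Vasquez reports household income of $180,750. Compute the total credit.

$879

Heating Assistance Credit: income exceeds $126,300 by $54,450, which is 11 full-or-partial $5,000 increments; reduction = 11 × $120 = $1,320, leaving $879.
Child Tax Credit: $180,750 is at or above $162,100, so the credit is $0.
Health Coverage Credit: $180,750 meets or exceeds the $129,700 cutoff, so the credit is $0.
Total: $879 + $0 + $0 = $879.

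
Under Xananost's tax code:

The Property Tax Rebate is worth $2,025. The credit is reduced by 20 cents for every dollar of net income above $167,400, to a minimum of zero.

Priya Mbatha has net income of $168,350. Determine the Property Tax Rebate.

Property Tax Rebate: 20% of the $950 excess over $167,400 is $190; credit = $2,025 − $190 = $1,835.

$1,835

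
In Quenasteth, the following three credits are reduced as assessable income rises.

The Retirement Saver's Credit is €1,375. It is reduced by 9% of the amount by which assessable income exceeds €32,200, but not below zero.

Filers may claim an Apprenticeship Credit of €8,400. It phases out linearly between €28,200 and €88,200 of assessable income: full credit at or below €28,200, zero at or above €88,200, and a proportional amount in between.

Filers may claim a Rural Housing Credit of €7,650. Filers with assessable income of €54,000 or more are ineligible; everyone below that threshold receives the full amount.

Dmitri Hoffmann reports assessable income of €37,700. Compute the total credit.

Retirement Saver's Credit: 9% of the €5,500 excess over €32,200 is €495; credit = €1,375 − €495 = €880.
Apprenticeship Credit: €37,700 is €9,500 into a €60,000 phase-out range, leaving 50,500/60,000 of the credit: €8,400 × 50,500/60,000 = €7,070.
Rural Housing Credit: €37,700 is below the €54,000 cutoff, so the full €7,650 applies.
Total: €880 + €7,070 + €7,650 = €15,600.

€15,600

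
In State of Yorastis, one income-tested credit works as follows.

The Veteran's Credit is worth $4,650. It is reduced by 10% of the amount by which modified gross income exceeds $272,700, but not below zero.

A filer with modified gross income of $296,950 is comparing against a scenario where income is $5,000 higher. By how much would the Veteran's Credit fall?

$500

At $296,950 — 10% of the $24,250 excess over $272,700 is $2,425; credit = $4,650 − $2,425 = $2,225.
At $301,950 — 10% of the $29,250 excess over $272,700 is $2,925; credit = $4,650 − $2,925 = $1,725.
Lost: $2,225 − $1,725 = $500.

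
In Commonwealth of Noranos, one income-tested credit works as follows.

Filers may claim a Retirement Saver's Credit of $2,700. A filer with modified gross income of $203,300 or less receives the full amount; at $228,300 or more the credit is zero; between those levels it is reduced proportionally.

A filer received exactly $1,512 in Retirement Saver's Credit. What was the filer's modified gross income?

$214,300

$1,512 is 1,512/2,700 of the full $2,700, so 1,188/2,700 of the $25,000 range has been used: income = $203,300 + $25,000 × 1,188/2,700 = $214,300.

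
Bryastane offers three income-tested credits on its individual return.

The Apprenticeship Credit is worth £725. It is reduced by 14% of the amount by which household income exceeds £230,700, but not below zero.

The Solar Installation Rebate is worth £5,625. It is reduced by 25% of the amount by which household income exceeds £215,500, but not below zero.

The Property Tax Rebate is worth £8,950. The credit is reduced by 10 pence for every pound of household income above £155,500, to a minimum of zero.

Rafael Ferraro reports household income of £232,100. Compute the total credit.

Apprenticeship Credit: 14% of the £1,400 excess over £230,700 is £196; credit = £725 − £196 = £529.
Solar Installation Rebate: 25% of the £16,600 excess over £215,500 is £4,150; credit = £5,625 − £4,150 = £1,475.
Property Tax Rebate: 10% of the £76,600 excess over £155,500 is £7,660; credit = £8,950 − £7,660 = £1,290.
Total: £529 + £1,475 + £1,290 = £3,294.

£3,294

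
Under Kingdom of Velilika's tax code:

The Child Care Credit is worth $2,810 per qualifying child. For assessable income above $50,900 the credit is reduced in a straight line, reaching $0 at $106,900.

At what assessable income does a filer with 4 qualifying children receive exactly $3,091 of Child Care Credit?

Full credit = 4 × $2,810 = $11,240.
$3,091 is 3,091/11,240 of the full $11,240, so 8,149/11,240 of the $56,000 range has been used: income = $50,900 + $56,000 × 8,149/11,240 = $91,500.

$91,500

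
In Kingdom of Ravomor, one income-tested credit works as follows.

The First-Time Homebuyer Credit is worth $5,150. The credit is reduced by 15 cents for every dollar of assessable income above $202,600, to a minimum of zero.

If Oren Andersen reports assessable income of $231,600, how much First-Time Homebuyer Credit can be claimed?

First-Time Homebuyer Credit: 15% of the $29,000 excess over $202,600 is $4,350; credit = $5,150 − $4,350 = $800.

$800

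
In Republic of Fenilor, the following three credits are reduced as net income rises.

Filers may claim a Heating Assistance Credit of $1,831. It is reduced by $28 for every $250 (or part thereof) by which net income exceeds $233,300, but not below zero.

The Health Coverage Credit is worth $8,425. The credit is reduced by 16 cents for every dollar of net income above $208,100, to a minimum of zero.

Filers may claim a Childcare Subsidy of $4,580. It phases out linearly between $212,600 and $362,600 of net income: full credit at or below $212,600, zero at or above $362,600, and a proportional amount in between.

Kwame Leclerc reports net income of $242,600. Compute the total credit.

Heating Assistance Credit: income exceeds $233,300 by $9,300, which is 38 full-or-partial $250 increments; reduction = 38 × $28 = $1,064, leaving $767.
Health Coverage Credit: 16% of the $34,500 excess over $208,100 is $5,520; credit = $8,425 − $5,520 = $2,905.
Childcare Subsidy: $242,600 is $30,000 into a $150,000 phase-out range, leaving 120,000/150,000 of the credit: $4,580 × 120,000/150,000 = $3,664.
Total: $767 + $2,905 + $3,664 = $7,336.

$7,336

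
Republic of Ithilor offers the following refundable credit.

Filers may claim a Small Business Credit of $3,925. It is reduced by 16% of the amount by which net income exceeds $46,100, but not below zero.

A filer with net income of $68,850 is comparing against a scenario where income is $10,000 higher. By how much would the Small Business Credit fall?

At $68,850 — 16% of the $22,750 excess over $46,100 is $3,640; credit = $3,925 − $3,640 = $285.
At $78,850 — 16% of the $32,750 excess over $46,100 is $5,240 ≥ base, so the credit is $0.
Lost: $285 − $0 = $285.

$285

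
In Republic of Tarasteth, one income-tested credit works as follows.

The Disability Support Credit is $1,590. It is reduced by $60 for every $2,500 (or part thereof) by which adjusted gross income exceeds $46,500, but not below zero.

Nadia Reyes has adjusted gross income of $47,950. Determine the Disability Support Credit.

$1,530

Disability Support Credit: income exceeds $46,500 by $1,450, which is 1 full-or-partial $2,500 increment; reduction = 1 × $60 = $60, leaving $1,530.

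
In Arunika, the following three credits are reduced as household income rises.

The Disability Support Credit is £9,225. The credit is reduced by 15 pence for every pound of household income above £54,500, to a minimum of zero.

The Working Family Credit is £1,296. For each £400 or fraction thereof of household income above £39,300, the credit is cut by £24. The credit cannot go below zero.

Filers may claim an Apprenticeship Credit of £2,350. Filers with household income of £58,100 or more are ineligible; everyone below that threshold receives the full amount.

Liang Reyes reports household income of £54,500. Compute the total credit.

£11,959

Disability Support Credit: £54,500 is at or below the £54,500 threshold, so the full £9,225 applies.
Working Family Credit: income exceeds £39,300 by £15,200, which is 38 full-or-partial £400 increments; reduction = 38 × £24 = £912, leaving £384.
Apprenticeship Credit: £54,500 is below the £58,100 cutoff, so the full £2,350 applies.
Total: £9,225 + £384 + £2,350 = £11,959.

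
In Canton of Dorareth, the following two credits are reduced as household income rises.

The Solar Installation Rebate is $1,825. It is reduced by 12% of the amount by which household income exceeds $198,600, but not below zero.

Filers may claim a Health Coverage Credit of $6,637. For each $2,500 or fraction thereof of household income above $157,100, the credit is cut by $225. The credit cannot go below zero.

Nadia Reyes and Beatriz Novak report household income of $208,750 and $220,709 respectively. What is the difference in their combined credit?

$1,732

Nadia ($208,750): Solar Installation Rebate: 12% of the $10,150 excess over $198,600 is $1,218; credit = $1,825 − $1,218 = $607. Health Coverage Credit: income exceeds $157,100 by $51,650, which is 21 full-or-partial $2,500 increments; reduction = 21 × $225 = $4,725, leaving $1,912. total $607 + $1,912 = $2,519
Beatriz ($220,709): Solar Installation Rebate: 12% of the $22,109 excess over $198,600 is $2,653.08 ≥ base, so the credit is $0. Health Coverage Credit: income exceeds $157,100 by $63,609, which is 26 full-or-partial $2,500 increments; reduction = 26 × $225 = $5,850, leaving $787. total $0 + $787 = $787
Difference: |$2,519 − $787| = $1,732.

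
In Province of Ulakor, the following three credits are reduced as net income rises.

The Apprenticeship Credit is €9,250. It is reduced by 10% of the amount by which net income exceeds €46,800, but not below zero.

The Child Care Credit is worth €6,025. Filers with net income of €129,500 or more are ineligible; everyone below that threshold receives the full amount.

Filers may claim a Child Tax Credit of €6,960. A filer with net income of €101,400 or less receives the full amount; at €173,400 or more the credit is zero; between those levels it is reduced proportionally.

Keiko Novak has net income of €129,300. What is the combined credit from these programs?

€11,288

Apprenticeship Credit: 10% of the €82,500 excess over €46,800 is €8,250; credit = €9,250 − €8,250 = €1,000.
Child Care Credit: €129,300 is below the €129,500 cutoff, so the full €6,025 applies.
Child Tax Credit: €129,300 is €27,900 into a €72,000 phase-out range, leaving 44,100/72,000 of the credit: €6,960 × 44,100/72,000 = €4,263.
Total: €1,000 + €6,025 + €4,263 = €11,288.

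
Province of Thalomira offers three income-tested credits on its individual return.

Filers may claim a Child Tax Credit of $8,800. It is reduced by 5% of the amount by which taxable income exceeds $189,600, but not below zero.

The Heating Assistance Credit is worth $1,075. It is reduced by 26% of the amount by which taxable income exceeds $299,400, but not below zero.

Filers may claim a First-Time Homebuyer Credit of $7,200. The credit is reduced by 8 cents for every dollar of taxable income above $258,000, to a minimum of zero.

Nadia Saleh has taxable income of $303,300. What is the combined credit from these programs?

$6,752

Child Tax Credit: 5% of the $113,700 excess over $189,600 is $5,685; credit = $8,800 − $5,685 = $3,115.
Heating Assistance Credit: 26% of the $3,900 excess over $299,400 is $1,014; credit = $1,075 − $1,014 = $61.
First-Time Homebuyer Credit: 8% of the $45,300 excess over $258,000 is $3,624; credit = $7,200 − $3,624 = $3,576.
Total: $3,115 + $61 + $3,576 = $6,752.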